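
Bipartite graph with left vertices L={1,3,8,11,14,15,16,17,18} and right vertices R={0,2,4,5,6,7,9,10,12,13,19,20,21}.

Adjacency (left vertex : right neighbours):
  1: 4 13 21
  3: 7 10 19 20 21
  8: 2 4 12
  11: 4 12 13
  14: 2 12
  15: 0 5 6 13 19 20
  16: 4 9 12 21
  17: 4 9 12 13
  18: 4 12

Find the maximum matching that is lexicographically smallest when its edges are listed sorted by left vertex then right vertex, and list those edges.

Lex-smallest maximum matching: {(1,4), (3,7), (8,2), (11,13), (14,12), (15,0), (16,21), (17,9)}

|M| = 8 (so the lex-smallest maximum matching has 8 edges)
process left vertices in ascending order; for each, take the smallest-labelled available neighbour that still permits 8 edges overall, or leave it unmatched if none does
lex-smallest matching: {1-4, 3-7, 8-2, 11-13, 14-12, 15-0, 16-21, 17-9}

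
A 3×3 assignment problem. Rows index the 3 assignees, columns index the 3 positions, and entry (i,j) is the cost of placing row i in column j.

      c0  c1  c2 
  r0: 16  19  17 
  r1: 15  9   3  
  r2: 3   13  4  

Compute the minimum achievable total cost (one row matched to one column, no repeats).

Minimum assignment cost: 25

optimal assignment: row0→col1 (cost 19), row1→col2 (cost 3), row2→col0 (cost 3)
total = 19 + 3 + 3 = 25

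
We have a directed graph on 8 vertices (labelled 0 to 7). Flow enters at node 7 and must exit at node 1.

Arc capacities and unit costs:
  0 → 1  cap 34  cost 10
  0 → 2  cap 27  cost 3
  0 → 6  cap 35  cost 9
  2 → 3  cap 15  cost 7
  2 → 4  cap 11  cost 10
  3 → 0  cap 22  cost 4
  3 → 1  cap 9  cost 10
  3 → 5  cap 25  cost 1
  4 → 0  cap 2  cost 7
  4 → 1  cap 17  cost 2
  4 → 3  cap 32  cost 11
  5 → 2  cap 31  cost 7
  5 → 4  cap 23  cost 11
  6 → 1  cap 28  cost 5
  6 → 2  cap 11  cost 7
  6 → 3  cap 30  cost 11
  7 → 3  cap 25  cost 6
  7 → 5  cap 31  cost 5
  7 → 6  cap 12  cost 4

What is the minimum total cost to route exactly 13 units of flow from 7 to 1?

Minimum cost for 13 units: 124

shortest-cost path #1: 7→6→1 push 12 @ unit cost 9 (adds 108)
shortest-cost path #2: 7→3→1 push 1 @ unit cost 16 (adds 16)
total cost = 124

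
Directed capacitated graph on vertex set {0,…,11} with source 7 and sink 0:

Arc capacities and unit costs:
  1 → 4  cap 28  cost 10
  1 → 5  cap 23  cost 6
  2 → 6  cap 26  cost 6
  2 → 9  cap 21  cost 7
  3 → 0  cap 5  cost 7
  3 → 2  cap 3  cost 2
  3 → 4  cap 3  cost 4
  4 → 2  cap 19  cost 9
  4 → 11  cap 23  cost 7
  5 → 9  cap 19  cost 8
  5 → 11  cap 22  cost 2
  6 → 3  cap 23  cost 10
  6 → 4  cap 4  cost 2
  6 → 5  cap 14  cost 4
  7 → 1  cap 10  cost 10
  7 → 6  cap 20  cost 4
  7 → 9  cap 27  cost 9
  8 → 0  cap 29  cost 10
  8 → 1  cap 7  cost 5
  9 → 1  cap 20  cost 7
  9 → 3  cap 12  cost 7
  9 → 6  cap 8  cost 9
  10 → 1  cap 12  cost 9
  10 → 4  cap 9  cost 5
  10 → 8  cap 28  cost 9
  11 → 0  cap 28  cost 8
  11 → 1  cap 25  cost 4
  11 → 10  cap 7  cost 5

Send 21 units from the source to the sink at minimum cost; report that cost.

shortest-cost path #1: 7→6→5→11→0 push 14 @ unit cost 18 (adds 252)
shortest-cost path #2: 7→6→3→0 push 5 @ unit cost 21 (adds 105)
shortest-cost path #3: 7→6→4→11→0 push 1 @ unit cost 21 (adds 21)
shortest-cost path #4: 7→9→3→6→4→11→0 push 1 @ unit cost 23 (adds 23)
total cost = 401

Minimum cost for 21 units: 401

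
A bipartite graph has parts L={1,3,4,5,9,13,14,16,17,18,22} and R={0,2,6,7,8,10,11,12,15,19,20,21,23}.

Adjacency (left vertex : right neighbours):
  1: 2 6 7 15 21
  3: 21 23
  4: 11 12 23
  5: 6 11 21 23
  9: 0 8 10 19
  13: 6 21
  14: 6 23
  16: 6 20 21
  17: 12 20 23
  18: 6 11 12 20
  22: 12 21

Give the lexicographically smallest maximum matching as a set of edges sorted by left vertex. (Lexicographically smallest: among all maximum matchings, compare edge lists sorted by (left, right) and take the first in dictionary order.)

|M| = 8 (so the lex-smallest maximum matching has 8 edges)
process left vertices in ascending order; for each, take the smallest-labelled available neighbour that still permits 8 edges overall, or leave it unmatched if none does
lex-smallest matching: {1-2, 3-21, 4-11, 5-6, 9-0, 14-23, 16-20, 17-12}

Lex-smallest maximum matching: {(1,2), (3,21), (4,11), (5,6), (9,0), (14,23), (16,20), (17,12)}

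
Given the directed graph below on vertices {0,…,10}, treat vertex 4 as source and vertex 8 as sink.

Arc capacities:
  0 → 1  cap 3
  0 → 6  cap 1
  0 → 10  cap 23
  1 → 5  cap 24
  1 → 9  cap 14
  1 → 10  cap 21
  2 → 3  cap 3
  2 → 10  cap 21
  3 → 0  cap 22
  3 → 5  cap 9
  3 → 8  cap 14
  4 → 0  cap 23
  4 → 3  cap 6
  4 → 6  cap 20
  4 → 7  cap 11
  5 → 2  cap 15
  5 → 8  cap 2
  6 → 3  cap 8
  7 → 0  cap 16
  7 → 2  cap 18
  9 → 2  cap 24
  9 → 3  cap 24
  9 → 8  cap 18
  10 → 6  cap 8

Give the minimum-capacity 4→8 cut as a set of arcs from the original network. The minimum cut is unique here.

Min-cut arcs: {(0,1), (3,8), (5,8)} (total capacity 19)

augment #1: 4→3→8 push 6
augment #2: 4→6→3→8 push 8
augment #3: 4→0→1→5→8 push 2
augment #4: 4→0→1→9→8 push 1
augment #5: 4→7→2→3→5→1→9→8 push 2
max flow = 19; residual-reachable set from 4 gives S-side
cut edges (S→T): {(0,1), (3,8), (5,8)} total cap 19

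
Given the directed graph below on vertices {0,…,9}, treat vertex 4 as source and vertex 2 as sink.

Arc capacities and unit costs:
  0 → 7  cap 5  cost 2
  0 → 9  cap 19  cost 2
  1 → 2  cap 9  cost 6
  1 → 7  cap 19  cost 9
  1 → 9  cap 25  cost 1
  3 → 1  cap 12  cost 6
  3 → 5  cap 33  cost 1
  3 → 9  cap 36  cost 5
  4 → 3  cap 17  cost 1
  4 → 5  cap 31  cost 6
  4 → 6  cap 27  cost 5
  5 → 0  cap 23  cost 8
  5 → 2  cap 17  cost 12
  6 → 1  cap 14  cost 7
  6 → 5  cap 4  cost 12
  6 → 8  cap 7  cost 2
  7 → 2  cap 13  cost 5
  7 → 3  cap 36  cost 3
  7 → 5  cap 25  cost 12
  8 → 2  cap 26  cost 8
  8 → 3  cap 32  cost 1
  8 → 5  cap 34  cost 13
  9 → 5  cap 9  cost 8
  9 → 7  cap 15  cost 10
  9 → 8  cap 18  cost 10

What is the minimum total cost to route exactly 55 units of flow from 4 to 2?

shortest-cost path #1: 4→3→1→2 push 9 @ unit cost 13 (adds 117)
shortest-cost path #2: 4→3→5→2 push 8 @ unit cost 14 (adds 112)
shortest-cost path #3: 4→6→8→2 push 7 @ unit cost 15 (adds 105)
shortest-cost path #4: 4→5→2 push 9 @ unit cost 18 (adds 162)
shortest-cost path #5: 4→5→0→7→2 push 5 @ unit cost 21 (adds 105)
shortest-cost path #6: 4→5→3→9→7→2 push 8 @ unit cost 25 (adds 200)
shortest-cost path #7: 4→6→1→3→9→8→2 push 9 @ unit cost 29 (adds 261)
total cost = 1062

Minimum cost for 55 units: 1062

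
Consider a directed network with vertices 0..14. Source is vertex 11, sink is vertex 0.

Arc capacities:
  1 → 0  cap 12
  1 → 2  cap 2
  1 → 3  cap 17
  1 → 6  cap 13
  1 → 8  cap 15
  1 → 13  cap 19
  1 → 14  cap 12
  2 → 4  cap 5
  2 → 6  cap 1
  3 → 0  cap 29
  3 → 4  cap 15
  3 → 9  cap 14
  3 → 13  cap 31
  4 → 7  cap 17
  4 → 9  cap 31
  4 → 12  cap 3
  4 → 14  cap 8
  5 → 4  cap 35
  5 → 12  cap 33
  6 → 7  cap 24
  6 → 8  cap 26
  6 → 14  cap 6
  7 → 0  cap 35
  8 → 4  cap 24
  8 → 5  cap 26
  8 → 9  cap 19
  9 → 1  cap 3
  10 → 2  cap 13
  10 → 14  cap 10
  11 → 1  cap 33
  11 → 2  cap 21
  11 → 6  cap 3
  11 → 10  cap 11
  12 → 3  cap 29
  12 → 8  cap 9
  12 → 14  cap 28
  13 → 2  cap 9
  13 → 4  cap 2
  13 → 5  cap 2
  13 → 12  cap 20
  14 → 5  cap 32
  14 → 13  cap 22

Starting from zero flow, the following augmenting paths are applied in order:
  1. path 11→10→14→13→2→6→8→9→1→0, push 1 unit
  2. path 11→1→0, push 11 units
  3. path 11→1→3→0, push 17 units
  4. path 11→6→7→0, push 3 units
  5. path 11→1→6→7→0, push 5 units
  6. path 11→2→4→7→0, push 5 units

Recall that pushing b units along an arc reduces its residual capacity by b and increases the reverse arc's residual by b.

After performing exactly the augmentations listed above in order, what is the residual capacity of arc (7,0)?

after path 1 (11→10→14→13→2→6→8→9→1→0, push 1): res(7,0)=35
after path 2 (11→1→0, push 11): res(7,0)=35
after path 3 (11→1→3→0, push 17): res(7,0)=35
after path 4 (11→6→7→0, push 3): res(7,0)=32
after path 5 (11→1→6→7→0, push 5): res(7,0)=27
after path 6 (11→2→4→7→0, push 5): res(7,0)=22

Residual capacity of (7,0): 22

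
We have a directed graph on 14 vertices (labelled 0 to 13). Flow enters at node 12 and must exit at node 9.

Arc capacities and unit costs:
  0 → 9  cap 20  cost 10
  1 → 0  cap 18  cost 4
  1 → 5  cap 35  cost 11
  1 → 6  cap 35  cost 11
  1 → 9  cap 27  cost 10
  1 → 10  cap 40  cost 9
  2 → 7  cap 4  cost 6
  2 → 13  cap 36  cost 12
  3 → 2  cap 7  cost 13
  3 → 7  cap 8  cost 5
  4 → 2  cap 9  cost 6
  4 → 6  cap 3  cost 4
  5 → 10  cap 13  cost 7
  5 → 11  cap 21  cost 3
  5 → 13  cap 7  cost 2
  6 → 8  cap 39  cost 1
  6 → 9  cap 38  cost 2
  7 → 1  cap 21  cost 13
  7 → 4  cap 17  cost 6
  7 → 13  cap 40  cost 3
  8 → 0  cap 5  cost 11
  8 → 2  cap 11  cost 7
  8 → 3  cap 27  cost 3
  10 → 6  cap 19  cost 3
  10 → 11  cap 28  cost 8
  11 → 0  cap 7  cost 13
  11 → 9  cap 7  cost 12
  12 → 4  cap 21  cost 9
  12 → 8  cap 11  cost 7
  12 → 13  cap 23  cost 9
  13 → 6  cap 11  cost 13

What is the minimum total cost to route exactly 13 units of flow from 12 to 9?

Minimum cost for 13 units: 285

shortest-cost path #1: 12→4→6→9 push 3 @ unit cost 15 (adds 45)
shortest-cost path #2: 12→13→6→9 push 10 @ unit cost 24 (adds 240)
total cost = 285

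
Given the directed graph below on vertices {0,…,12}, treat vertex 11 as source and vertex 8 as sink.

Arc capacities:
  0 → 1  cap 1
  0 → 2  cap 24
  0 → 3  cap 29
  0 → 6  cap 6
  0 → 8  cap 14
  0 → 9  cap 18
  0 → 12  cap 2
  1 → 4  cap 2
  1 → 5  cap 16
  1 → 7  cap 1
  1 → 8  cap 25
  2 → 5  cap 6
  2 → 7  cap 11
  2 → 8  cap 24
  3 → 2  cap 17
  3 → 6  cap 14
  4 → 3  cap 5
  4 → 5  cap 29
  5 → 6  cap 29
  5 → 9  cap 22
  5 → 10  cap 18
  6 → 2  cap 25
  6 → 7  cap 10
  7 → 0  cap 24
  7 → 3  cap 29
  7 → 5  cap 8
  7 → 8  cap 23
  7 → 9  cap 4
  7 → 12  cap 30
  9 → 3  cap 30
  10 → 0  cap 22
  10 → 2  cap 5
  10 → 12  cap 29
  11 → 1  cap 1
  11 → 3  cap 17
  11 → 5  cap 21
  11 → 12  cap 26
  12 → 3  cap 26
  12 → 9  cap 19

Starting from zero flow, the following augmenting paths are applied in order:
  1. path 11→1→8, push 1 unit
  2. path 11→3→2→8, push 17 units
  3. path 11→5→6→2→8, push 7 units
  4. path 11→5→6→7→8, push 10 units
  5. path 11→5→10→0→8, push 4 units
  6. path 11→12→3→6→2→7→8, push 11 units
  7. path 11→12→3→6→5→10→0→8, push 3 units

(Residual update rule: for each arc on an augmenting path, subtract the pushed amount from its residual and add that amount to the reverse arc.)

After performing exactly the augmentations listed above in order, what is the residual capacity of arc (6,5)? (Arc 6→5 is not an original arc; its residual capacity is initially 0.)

Residual capacity of (6,5): 14

after path 1 (11→1→8, push 1): res(6,5)=0
after path 2 (11→3→2→8, push 17): res(6,5)=0
after path 3 (11→5→6→2→8, push 7): res(6,5)=7
after path 4 (11→5→6→7→8, push 10): res(6,5)=17
after path 5 (11→5→10→0→8, push 4): res(6,5)=17
after path 6 (11→12→3→6→2→7→8, push 11): res(6,5)=17
after path 7 (11→12→3→6→5→10→0→8, push 3): res(6,5)=14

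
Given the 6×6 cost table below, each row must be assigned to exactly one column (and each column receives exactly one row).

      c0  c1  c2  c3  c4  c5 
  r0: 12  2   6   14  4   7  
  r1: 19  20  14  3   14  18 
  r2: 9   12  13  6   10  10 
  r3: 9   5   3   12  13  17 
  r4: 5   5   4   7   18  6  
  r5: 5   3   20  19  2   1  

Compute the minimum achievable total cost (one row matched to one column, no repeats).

optimal assignment: row0→col1 (cost 2), row1→col3 (cost 3), row2→col4 (cost 10), row3→col2 (cost 3), row4→col0 (cost 5), row5→col5 (cost 1)
total = 2 + 3 + 10 + 3 + 5 + 1 = 24

Minimum assignment cost: 24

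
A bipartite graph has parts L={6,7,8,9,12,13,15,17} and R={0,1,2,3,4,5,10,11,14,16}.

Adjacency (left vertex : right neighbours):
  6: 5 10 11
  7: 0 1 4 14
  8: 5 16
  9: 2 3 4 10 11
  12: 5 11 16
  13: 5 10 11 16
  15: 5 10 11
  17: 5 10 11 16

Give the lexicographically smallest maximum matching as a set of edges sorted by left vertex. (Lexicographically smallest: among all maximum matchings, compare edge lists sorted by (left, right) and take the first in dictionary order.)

|M| = 6 (so the lex-smallest maximum matching has 6 edges)
process left vertices in ascending order; for each, take the smallest-labelled available neighbour that still permits 6 edges overall, or leave it unmatched if none does
lex-smallest matching: {6-5, 7-0, 8-16, 9-2, 12-11, 13-10}

Lex-smallest maximum matching: {(6,5), (7,0), (8,16), (9,2), (12,11), (13,10)}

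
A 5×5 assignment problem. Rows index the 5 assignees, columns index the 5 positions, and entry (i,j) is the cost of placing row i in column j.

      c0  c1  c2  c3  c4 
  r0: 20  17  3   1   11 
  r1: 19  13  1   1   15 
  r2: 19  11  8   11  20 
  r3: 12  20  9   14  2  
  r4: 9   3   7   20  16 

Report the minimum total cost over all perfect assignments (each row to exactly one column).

Minimum assignment cost: 24

optimal assignment: row0→col3 (cost 1), row1→col2 (cost 1), row2→col1 (cost 11), row3→col4 (cost 2), row4→col0 (cost 9)
total = 1 + 1 + 11 + 2 + 9 = 24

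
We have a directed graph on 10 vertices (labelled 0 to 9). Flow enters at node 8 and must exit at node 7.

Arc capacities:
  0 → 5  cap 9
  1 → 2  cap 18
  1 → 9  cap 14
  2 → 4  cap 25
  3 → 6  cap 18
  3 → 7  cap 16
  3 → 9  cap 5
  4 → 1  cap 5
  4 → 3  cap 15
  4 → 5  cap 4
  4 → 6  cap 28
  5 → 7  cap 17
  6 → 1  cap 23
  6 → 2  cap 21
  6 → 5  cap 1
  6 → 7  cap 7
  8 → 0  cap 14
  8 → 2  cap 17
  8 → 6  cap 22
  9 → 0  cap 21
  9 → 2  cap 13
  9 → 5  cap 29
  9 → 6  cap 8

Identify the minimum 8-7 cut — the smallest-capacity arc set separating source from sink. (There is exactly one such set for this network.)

Min-cut arcs: {(4,3), (5,7), (6,7)} (total capacity 39)

augment #1: 8→6→7 push 7
augment #2: 8→0→5→7 push 9
augment #3: 8→6→5→7 push 1
augment #4: 8→2→4→3→7 push 15
augment #5: 8→2→4→5→7 push 2
augment #6: 8→6→1→9→5→7 push 5
max flow = 39; residual-reachable set from 8 gives S-side
cut edges (S→T): {(4,3), (5,7), (6,7)} total cap 39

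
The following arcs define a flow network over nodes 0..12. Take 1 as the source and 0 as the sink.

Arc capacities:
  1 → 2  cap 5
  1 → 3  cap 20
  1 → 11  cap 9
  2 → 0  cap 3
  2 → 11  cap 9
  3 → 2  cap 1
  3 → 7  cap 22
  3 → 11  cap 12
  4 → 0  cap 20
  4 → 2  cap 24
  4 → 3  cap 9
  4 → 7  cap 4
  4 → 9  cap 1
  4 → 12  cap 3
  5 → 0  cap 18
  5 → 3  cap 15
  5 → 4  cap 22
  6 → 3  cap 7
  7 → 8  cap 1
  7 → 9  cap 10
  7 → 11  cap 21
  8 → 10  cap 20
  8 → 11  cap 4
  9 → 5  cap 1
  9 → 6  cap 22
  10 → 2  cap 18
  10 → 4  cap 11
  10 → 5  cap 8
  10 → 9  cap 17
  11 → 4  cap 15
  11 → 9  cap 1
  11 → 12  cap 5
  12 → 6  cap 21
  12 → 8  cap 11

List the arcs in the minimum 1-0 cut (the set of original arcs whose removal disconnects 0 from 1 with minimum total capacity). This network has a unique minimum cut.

Min-cut arcs: {(2,0), (7,8), (9,5), (11,4), (11,12)} (total capacity 25)

augment #1: 1→2→0 push 3
augment #2: 1→11→4→0 push 9
augment #3: 1→2→11→4→0 push 2
augment #4: 1→3→11→4→0 push 4
augment #5: 1→3→7→9→5→0 push 1
augment #6: 1→3→7→8→10→4→0 push 1
augment #7: 1→3→11→12→8→10→4→0 push 4
augment #8: 1→3→11→12→8→10→5→0 push 1
max flow = 25; residual-reachable set from 1 gives S-side
cut edges (S→T): {(2,0), (7,8), (9,5), (11,4), (11,12)} total cap 25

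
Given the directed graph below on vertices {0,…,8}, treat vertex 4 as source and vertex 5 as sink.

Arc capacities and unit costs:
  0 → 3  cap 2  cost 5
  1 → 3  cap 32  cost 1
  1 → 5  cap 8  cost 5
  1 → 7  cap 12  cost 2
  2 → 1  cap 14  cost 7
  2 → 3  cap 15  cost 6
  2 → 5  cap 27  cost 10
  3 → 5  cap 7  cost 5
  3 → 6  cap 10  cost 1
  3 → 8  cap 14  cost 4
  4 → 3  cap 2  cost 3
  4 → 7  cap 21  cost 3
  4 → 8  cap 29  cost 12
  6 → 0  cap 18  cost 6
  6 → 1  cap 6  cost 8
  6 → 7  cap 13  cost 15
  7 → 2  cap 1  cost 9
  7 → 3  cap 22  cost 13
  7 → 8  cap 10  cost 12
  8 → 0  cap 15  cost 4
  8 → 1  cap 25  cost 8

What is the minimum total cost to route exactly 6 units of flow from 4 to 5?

shortest-cost path #1: 4→3→5 push 2 @ unit cost 8 (adds 16)
shortest-cost path #2: 4→7→3→5 push 4 @ unit cost 21 (adds 84)
total cost = 100

Minimum cost for 6 units: 100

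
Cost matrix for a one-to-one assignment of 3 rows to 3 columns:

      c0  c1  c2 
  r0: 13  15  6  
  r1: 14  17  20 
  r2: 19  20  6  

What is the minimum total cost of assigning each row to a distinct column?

Minimum assignment cost: 35

optimal assignment: row0→col1 (cost 15), row1→col0 (cost 14), row2→col2 (cost 6)
total = 15 + 14 + 6 = 35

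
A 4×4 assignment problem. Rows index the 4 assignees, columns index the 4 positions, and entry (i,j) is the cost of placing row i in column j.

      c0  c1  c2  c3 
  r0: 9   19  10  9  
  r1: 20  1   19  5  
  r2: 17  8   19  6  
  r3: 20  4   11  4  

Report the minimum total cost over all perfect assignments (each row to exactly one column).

Minimum assignment cost: 27

optimal assignment: row0→col0 (cost 9), row1→col1 (cost 1), row2→col3 (cost 6), row3→col2 (cost 11)
total = 9 + 1 + 6 + 11 = 27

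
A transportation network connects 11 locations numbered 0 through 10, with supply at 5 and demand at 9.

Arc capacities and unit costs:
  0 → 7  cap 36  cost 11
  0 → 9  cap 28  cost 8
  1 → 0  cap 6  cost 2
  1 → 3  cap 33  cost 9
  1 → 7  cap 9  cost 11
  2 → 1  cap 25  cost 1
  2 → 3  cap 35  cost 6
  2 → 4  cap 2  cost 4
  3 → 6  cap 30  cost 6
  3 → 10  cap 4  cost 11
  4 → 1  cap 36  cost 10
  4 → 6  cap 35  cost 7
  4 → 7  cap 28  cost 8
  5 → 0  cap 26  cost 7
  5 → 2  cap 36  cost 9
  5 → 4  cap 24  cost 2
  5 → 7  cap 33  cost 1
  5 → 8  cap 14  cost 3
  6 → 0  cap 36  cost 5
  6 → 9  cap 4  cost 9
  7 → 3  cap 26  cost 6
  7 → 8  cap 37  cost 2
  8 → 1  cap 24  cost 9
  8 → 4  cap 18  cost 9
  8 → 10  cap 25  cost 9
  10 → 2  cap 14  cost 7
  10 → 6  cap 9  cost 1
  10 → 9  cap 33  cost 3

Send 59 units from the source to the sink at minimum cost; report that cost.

shortest-cost path #1: 5→8→10→9 push 14 @ unit cost 15 (adds 210)
shortest-cost path #2: 5→7→8→10→9 push 11 @ unit cost 15 (adds 165)
shortest-cost path #3: 5→0→9 push 26 @ unit cost 15 (adds 390)
shortest-cost path #4: 5→4→6→9 push 4 @ unit cost 18 (adds 72)
shortest-cost path #5: 5→2→1→0→9 push 2 @ unit cost 20 (adds 40)
shortest-cost path #6: 5→7→3→10→9 push 2 @ unit cost 21 (adds 42)
total cost = 919

Minimum cost for 59 units: 919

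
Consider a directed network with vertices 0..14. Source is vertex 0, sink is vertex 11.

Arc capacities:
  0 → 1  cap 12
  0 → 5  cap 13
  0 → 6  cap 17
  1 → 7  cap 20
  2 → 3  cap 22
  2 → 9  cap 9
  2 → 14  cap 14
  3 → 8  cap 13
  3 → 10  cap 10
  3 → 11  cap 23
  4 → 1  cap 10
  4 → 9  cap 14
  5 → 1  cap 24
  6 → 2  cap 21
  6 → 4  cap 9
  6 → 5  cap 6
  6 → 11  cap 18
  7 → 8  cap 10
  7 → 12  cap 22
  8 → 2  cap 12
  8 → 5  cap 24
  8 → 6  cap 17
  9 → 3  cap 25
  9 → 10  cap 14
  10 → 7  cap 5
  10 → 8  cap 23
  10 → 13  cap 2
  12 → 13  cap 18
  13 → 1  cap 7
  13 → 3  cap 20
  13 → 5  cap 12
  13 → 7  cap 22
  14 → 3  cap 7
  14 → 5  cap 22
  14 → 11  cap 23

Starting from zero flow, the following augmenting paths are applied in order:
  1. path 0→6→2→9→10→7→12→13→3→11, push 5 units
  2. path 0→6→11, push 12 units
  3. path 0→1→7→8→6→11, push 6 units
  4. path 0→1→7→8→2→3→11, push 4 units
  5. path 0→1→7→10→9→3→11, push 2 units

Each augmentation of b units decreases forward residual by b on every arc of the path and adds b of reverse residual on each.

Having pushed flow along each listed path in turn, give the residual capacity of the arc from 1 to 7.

after path 1 (0→6→2→9→10→7→12→13→3→11, push 5): res(1,7)=20
after path 2 (0→6→11, push 12): res(1,7)=20
after path 3 (0→1→7→8→6→11, push 6): res(1,7)=14
after path 4 (0→1→7→8→2→3→11, push 4): res(1,7)=10
after path 5 (0→1→7→10→9→3→11, push 2): res(1,7)=8

Residual capacity of (1,7): 8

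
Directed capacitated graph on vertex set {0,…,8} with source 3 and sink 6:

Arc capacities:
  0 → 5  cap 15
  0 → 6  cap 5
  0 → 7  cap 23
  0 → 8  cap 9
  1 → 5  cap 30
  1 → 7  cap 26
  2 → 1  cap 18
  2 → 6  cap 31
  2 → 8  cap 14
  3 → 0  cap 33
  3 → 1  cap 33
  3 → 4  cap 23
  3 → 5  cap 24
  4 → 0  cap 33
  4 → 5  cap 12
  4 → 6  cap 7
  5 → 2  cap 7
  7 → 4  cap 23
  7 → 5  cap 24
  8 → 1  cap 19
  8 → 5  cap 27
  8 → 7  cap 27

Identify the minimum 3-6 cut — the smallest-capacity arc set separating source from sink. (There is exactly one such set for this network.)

Min-cut arcs: {(0,6), (4,6), (5,2)} (total capacity 19)

augment #1: 3→0→6 push 5
augment #2: 3→4→6 push 7
augment #3: 3→5→2→6 push 7
max flow = 19; residual-reachable set from 3 gives S-side
cut edges (S→T): {(0,6), (4,6), (5,2)} total cap 19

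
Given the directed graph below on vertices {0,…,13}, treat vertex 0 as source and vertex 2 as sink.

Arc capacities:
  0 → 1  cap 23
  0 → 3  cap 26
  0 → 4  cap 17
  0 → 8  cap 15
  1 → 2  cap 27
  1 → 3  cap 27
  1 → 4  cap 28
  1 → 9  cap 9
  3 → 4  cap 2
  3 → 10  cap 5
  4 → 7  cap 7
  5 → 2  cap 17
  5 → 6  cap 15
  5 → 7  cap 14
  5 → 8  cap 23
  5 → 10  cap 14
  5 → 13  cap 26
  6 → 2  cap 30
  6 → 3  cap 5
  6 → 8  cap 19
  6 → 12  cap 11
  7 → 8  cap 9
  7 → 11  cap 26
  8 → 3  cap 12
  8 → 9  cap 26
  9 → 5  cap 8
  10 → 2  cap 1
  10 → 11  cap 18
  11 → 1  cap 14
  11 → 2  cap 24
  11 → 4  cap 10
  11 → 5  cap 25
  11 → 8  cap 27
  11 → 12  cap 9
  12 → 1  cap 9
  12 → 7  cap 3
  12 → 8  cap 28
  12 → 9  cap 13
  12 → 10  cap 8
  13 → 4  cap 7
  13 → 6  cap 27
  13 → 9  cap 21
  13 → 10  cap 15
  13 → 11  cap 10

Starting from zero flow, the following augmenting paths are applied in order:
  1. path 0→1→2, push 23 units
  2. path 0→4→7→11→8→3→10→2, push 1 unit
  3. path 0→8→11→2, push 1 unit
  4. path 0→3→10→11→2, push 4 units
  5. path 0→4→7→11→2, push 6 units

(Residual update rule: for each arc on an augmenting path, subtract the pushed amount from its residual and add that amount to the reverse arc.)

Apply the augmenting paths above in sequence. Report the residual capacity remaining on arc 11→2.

Residual capacity of (11,2): 13

after path 1 (0→1→2, push 23): res(11,2)=24
after path 2 (0→4→7→11→8→3→10→2, push 1): res(11,2)=24
after path 3 (0→8→11→2, push 1): res(11,2)=23
after path 4 (0→3→10→11→2, push 4): res(11,2)=19
after path 5 (0→4→7→11→2, push 6): res(11,2)=13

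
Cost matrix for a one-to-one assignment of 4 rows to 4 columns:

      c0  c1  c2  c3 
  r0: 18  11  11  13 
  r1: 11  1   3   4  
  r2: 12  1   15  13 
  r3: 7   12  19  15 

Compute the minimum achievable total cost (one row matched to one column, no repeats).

optimal assignment: row0→col2 (cost 11), row1→col3 (cost 4), row2→col1 (cost 1), row3→col0 (cost 7)
total = 11 + 4 + 1 + 7 = 23

Minimum assignment cost: 23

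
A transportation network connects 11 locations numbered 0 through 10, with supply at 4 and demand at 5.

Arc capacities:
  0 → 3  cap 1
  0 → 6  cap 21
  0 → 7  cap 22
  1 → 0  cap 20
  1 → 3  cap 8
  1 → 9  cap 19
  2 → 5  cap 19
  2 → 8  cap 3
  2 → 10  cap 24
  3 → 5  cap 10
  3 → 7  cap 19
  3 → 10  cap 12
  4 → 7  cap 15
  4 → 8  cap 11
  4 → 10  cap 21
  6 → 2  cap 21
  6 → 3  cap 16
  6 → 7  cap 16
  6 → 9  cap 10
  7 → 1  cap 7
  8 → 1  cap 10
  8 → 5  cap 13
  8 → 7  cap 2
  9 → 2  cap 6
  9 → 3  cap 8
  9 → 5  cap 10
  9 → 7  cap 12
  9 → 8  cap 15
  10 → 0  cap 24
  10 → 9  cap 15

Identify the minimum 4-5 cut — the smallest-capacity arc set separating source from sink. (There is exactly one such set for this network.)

Min-cut arcs: {(4,8), (4,10), (7,1)} (total capacity 39)

augment #1: 4→8→5 push 11
augment #2: 4→10→9→5 push 10
augment #3: 4→7→1→3→5 push 7
augment #4: 4→10→0→3→5 push 1
augment #5: 4→10→9→2→5 push 5
augment #6: 4→10→0→6→2→5 push 5
max flow = 39; residual-reachable set from 4 gives S-side
cut edges (S→T): {(4,8), (4,10), (7,1)} total cap 39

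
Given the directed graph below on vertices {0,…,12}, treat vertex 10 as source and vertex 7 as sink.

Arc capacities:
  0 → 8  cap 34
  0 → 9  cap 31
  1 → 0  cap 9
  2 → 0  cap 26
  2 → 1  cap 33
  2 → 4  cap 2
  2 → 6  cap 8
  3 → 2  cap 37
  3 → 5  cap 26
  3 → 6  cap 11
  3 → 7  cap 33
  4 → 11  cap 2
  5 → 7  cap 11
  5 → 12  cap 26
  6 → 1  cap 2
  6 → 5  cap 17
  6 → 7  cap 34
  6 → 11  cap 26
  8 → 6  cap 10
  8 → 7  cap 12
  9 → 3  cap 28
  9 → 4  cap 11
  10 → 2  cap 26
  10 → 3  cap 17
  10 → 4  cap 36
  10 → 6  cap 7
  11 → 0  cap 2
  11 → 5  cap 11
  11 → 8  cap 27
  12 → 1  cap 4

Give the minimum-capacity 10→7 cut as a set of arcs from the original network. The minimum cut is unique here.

Min-cut arcs: {(4,11), (10,2), (10,3), (10,6)} (total capacity 52)

augment #1: 10→3→7 push 17
augment #2: 10→6→7 push 7
augment #3: 10→2→6→7 push 8
augment #4: 10→2→0→8→7 push 12
augment #5: 10→4→11→5→7 push 2
augment #6: 10→2→0→8→6→7 push 6
max flow = 52; residual-reachable set from 10 gives S-side
cut edges (S→T): {(4,11), (10,2), (10,3), (10,6)} total cap 52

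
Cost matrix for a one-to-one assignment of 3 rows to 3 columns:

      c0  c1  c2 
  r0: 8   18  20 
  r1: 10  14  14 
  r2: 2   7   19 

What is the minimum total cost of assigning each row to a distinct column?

optimal assignment: row0→col0 (cost 8), row1→col2 (cost 14), row2→col1 (cost 7)
total = 8 + 14 + 7 = 29

Minimum assignment cost: 29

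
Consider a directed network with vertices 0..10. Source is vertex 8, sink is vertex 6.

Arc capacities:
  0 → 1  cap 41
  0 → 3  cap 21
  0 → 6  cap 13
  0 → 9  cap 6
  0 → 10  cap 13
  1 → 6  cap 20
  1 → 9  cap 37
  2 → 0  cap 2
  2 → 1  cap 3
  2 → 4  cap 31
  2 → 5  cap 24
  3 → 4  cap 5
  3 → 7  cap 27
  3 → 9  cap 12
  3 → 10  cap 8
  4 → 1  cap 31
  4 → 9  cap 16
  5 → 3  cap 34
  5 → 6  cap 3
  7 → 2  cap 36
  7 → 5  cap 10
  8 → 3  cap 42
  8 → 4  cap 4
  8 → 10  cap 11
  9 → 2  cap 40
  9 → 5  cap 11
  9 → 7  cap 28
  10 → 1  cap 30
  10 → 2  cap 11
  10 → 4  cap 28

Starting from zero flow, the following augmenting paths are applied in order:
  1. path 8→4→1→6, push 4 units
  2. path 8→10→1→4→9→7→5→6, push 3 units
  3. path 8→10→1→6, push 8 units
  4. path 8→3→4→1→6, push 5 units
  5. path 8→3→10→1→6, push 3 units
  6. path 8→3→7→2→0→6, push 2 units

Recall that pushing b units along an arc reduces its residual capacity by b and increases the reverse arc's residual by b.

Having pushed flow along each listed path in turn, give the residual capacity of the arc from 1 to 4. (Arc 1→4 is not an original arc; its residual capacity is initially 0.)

Residual capacity of (1,4): 6

after path 1 (8→4→1→6, push 4): res(1,4)=4
after path 2 (8→10→1→4→9→7→5→6, push 3): res(1,4)=1
after path 3 (8→10→1→6, push 8): res(1,4)=1
after path 4 (8→3→4→1→6, push 5): res(1,4)=6
after path 5 (8→3→10→1→6, push 3): res(1,4)=6
after path 6 (8→3→7→2→0→6, push 2): res(1,4)=6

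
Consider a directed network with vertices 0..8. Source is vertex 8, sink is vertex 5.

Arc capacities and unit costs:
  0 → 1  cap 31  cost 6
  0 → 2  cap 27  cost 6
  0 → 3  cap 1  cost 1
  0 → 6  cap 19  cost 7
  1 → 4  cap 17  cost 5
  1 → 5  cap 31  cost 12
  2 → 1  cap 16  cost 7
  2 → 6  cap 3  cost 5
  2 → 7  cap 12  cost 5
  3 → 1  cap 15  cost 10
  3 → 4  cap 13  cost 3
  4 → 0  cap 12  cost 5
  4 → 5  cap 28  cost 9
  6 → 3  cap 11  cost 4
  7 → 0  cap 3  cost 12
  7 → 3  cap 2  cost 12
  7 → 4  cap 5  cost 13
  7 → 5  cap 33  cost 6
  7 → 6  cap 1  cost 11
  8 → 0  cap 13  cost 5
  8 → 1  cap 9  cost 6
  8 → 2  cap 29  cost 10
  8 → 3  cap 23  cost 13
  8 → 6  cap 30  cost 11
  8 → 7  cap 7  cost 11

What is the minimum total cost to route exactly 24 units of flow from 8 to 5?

Minimum cost for 24 units: 446

shortest-cost path #1: 8→7→5 push 7 @ unit cost 17 (adds 119)
shortest-cost path #2: 8→1→5 push 9 @ unit cost 18 (adds 162)
shortest-cost path #3: 8→0→3→4→5 push 1 @ unit cost 18 (adds 18)
shortest-cost path #4: 8→2→7→5 push 7 @ unit cost 21 (adds 147)
total cost = 446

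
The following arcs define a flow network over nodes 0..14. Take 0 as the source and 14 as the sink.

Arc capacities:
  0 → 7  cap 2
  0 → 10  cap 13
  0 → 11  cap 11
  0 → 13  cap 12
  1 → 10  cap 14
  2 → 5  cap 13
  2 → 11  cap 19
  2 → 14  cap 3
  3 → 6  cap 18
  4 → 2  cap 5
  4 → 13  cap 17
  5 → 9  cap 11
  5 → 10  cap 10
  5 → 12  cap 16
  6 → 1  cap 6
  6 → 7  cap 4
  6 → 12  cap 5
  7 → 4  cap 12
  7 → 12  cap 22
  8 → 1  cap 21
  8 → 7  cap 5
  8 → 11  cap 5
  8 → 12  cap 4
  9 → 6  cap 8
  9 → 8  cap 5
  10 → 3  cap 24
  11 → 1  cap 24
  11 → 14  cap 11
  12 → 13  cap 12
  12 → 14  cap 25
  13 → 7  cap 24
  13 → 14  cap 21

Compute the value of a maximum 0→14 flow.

augment #1: 0→11→14 bottleneck 11, total now 11
augment #2: 0→13→14 bottleneck 12, total now 23
augment #3: 0→7→12→14 bottleneck 2, total now 25
augment #4: 0→10→3→6→12→14 bottleneck 5, total now 30
augment #5: 0→10→3→6→7→12→14 bottleneck 4, total now 34

Maximum flow value: 34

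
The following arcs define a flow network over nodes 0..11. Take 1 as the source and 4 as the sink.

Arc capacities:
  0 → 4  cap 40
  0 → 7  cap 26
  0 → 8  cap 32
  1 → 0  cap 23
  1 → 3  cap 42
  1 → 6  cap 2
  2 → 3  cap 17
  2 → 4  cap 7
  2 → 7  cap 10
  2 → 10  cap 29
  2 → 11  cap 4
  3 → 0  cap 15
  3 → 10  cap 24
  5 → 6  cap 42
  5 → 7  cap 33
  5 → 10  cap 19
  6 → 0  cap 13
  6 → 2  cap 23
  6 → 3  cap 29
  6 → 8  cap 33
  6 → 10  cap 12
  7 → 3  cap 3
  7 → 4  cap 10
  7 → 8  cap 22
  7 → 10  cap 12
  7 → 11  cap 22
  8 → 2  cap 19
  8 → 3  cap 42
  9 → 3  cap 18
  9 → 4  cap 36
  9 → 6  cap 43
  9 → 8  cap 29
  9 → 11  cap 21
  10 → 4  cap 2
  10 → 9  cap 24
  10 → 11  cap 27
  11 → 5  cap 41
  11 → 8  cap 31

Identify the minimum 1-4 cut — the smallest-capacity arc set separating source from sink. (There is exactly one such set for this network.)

Min-cut arcs: {(1,0), (1,6), (3,0), (3,10)} (total capacity 64)

augment #1: 1→0→4 push 23
augment #2: 1→3→0→4 push 15
augment #3: 1→3→10→4 push 2
augment #4: 1→6→0→4 push 2
augment #5: 1→3→10→9→4 push 22
max flow = 64; residual-reachable set from 1 gives S-side
cut edges (S→T): {(1,0), (1,6), (3,0), (3,10)} total cap 64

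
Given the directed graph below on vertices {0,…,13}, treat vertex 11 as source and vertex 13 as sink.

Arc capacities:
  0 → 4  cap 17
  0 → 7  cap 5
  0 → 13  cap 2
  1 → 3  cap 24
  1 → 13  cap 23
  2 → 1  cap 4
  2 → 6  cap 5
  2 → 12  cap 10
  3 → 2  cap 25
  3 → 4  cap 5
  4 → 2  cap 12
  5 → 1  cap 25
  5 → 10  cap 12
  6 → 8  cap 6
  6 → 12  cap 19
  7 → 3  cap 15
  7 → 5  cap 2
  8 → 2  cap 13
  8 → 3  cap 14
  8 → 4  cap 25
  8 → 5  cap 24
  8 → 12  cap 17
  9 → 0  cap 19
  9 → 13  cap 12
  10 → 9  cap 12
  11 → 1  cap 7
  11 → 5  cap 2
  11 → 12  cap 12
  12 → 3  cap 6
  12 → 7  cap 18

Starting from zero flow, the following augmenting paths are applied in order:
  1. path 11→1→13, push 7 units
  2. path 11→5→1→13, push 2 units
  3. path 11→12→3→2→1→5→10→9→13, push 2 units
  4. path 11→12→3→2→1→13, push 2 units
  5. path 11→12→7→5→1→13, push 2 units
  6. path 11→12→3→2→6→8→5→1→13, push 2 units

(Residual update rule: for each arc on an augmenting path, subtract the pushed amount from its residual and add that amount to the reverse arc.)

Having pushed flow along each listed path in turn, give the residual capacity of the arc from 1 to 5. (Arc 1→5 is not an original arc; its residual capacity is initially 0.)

after path 1 (11→1→13, push 7): res(1,5)=0
after path 2 (11→5→1→13, push 2): res(1,5)=2
after path 3 (11→12→3→2→1→5→10→9→13, push 2): res(1,5)=0
after path 4 (11→12→3→2→1→13, push 2): res(1,5)=0
after path 5 (11→12→7→5→1→13, push 2): res(1,5)=2
after path 6 (11→12→3→2→6→8→5→1→13, push 2): res(1,5)=4

Residual capacity of (1,5): 4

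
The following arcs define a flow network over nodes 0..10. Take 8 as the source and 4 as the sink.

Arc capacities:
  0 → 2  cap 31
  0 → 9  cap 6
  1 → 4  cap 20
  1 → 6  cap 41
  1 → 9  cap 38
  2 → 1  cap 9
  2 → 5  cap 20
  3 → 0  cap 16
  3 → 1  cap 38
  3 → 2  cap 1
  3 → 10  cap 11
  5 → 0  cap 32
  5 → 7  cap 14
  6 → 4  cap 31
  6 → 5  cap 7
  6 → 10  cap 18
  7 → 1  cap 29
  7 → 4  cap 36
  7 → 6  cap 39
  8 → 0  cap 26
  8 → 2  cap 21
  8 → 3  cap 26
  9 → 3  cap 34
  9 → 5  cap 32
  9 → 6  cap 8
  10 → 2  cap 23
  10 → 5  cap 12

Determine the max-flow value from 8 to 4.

augment #1: 8→2→1→4 bottleneck 9, total now 9
augment #2: 8→3→1→4 bottleneck 11, total now 20
augment #3: 8→0→9→6→4 bottleneck 6, total now 26
augment #4: 8→2→5→7→4 bottleneck 12, total now 38
augment #5: 8→3→1→6→4 bottleneck 15, total now 53
augment #6: 8→0→2→5→7→4 bottleneck 2, total now 55

Maximum flow value: 55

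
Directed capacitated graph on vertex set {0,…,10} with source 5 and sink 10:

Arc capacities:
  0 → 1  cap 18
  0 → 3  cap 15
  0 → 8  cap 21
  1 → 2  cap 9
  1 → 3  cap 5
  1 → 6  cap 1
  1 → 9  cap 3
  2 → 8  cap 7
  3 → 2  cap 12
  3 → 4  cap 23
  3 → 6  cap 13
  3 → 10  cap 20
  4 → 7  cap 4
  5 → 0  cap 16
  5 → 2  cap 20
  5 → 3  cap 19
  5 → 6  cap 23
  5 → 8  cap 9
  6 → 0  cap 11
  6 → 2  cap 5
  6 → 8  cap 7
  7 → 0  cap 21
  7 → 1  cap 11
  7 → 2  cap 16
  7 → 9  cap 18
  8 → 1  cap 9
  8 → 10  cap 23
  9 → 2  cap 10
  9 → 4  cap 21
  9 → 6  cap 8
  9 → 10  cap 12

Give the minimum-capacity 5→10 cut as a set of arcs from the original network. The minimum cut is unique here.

augment #1: 5→3→10 push 19
augment #2: 5→8→10 push 9
augment #3: 5→0→3→10 push 1
augment #4: 5→0→8→10 push 14
augment #5: 5→0→1→9→10 push 1
augment #6: 5→2→8→1→9→10 push 2
augment #7: 5→6→0→3→4→7→9→10 push 4
max flow = 50; residual-reachable set from 5 gives S-side
cut edges (S→T): {(1,9), (3,10), (4,7), (8,10)} total cap 50

Min-cut arcs: {(1,9), (3,10), (4,7), (8,10)} (total capacity 50)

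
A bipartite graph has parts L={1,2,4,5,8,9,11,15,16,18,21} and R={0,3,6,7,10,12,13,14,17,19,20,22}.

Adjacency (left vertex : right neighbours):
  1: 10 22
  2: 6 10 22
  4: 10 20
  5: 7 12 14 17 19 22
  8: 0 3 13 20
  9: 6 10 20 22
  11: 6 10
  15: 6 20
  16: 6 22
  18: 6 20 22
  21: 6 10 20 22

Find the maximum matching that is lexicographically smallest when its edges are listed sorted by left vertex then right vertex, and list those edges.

|M| = 6 (so the lex-smallest maximum matching has 6 edges)
process left vertices in ascending order; for each, take the smallest-labelled available neighbour that still permits 6 edges overall, or leave it unmatched if none does
lex-smallest matching: {1-10, 2-6, 4-20, 5-7, 8-0, 9-22}

Lex-smallest maximum matching: {(1,10), (2,6), (4,20), (5,7), (8,0), (9,22)}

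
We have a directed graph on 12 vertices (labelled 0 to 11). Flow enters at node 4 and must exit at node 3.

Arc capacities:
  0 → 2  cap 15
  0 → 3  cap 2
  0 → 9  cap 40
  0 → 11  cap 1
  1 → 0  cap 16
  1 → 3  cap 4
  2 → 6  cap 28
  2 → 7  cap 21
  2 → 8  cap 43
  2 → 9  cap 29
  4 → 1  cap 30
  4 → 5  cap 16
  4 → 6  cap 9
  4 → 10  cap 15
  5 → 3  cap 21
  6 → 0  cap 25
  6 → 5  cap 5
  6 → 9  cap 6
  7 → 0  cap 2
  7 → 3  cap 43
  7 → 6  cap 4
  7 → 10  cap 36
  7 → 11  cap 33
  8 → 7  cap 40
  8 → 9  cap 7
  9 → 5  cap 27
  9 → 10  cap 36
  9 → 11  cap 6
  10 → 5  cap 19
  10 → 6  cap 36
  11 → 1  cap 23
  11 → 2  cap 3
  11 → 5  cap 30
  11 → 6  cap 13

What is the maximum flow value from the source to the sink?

Maximum flow value: 45

augment #1: 4→1→3 bottleneck 4, total now 4
augment #2: 4→5→3 bottleneck 16, total now 20
augment #3: 4→1→0→3 bottleneck 2, total now 22
augment #4: 4→6→5→3 bottleneck 5, total now 27
augment #5: 4→1→0→2→7→3 bottleneck 14, total now 41
augment #6: 4→6→0→2→7→3 bottleneck 1, total now 42
augment #7: 4→6→0→11→2→7→3 bottleneck 1, total now 43
augment #8: 4→6→9→11→2→7→3 bottleneck 2, total now 45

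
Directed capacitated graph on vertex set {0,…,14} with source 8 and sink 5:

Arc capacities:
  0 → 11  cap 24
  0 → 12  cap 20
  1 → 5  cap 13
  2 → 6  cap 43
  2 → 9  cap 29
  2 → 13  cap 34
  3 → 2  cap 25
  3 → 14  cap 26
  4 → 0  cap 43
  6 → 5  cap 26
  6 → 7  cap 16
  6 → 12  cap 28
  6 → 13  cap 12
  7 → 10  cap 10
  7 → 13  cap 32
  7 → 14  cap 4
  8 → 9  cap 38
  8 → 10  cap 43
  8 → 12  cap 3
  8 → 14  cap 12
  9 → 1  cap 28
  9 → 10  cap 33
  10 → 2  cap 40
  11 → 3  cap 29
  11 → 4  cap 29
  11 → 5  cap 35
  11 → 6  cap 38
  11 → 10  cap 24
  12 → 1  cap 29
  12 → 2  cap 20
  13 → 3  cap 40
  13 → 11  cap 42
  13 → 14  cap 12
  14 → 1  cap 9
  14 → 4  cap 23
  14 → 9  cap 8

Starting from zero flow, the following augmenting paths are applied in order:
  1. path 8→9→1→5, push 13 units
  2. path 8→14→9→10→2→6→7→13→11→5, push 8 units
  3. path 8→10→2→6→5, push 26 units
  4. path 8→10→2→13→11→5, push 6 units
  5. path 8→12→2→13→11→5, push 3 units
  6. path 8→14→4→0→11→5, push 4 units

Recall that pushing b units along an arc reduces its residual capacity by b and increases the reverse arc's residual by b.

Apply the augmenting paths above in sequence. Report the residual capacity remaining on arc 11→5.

after path 1 (8→9→1→5, push 13): res(11,5)=35
after path 2 (8→14→9→10→2→6→7→13→11→5, push 8): res(11,5)=27
after path 3 (8→10→2→6→5, push 26): res(11,5)=27
after path 4 (8→10→2→13→11→5, push 6): res(11,5)=21
after path 5 (8→12→2→13→11→5, push 3): res(11,5)=18
after path 6 (8→14→4→0→11→5, push 4): res(11,5)=14

Residual capacity of (11,5): 14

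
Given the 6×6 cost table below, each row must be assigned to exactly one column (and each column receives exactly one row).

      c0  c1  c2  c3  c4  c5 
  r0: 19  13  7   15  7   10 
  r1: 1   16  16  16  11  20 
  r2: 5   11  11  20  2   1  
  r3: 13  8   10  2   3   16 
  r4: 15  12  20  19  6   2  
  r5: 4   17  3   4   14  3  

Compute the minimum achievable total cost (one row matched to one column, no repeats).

optimal assignment: row0→col1 (cost 13), row1→col0 (cost 1), row2→col4 (cost 2), row3→col3 (cost 2), row4→col5 (cost 2), row5→col2 (cost 3)
total = 13 + 1 + 2 + 2 + 2 + 3 = 23

Minimum assignment cost: 23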